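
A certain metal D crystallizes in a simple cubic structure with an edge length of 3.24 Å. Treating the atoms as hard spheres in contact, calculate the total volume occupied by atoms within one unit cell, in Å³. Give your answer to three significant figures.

17.8 Å³

In a simple cubic lattice atoms touch along the cell edge, so a = 2r, so r = 0.5000a = 1.620 Å.
V_atoms = Z × (4/3)πr³ = 1 × (4/3)π × (1.620)³ = 17.8 Å³.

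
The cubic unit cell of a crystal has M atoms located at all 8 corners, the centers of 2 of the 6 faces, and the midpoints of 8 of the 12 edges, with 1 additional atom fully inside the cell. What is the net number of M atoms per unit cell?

Corner atoms are shared by 8 cells (1/8 each), face atoms by 2 (1/2 each), edge atoms by 4 (1/4 each), interior atoms are unshared.
Net atoms = 8 × 1/8 + 2 × 1/2 + 8 × 1/4 + 1 = 1 + 1 + 2 + 1 = 5.

5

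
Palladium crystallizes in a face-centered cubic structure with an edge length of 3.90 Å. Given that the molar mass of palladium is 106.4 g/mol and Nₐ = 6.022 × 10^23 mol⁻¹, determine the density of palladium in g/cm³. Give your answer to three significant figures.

11.9 g/cm³

An FCC unit cell contains Z = 4 atoms.
Cell volume: a³ = (3.90 Å)³ = (3.900 × 10^-8 cm)³ = 5.932 × 10^-23 cm³.
ρ = Z·M/(N_A·a³) = 4 × 106.4 / (6.022 × 10²³ × 5.932 × 10^-23) = 11.91 g/cm³.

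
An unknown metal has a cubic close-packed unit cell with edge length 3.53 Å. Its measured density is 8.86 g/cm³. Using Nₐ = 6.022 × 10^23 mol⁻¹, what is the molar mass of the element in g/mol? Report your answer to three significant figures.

An FCC cell has Z = 4 atoms; a = 3.530 × 10^-8 cm.
M = ρ·N_A·a³/Z = 8.86 × 6.022 × 10²³ × 4.399 × 10^-23 / 4 = 58.7 g/mol.

58.7 g/mol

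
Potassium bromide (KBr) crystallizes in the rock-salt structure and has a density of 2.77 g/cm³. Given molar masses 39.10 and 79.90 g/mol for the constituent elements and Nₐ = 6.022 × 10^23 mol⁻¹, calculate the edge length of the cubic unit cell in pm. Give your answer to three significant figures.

658 pm

M(KBr) = 119.0 g/mol; Z = 4 formula units per cell.
a³ = Z·M/(N_A·ρ) = 4 × 119.0 / (6.022 × 10²³ × 2.77) = 2.854 × 10^-22 cm³, so a = 6.584 × 10^-8 cm = 658 pm.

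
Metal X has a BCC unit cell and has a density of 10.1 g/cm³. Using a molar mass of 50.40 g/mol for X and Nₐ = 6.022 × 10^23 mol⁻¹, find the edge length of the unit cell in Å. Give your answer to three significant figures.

2.55 Å

With Z = 2 atoms per BCC cell, a³ = Z·M/(N_A·ρ) = 2 × 50.40 / (6.022 × 10²³ × 10.10 g/cm³) = 1.657 × 10^-23 cm³.
a = (1.657 × 10^-23)^(1/3) = 2.550 × 10^-8 cm = 2.55 Å.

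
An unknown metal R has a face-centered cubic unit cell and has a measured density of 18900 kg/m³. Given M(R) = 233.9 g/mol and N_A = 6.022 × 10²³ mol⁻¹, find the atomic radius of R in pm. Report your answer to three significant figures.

154 pm

For an FCC cell (Z = 4), a³ = Z·M/(N_A·ρ) = 4 × 233.9 / (6.022 × 10²³ × 18.90) = 8.220 × 10^-23 cm³, so a = 4.348 × 10^-8 cm = 434.8 pm.
Atoms touch along the face diagonal, so √2·a = 4r, so r = 0.3536 × a = 154 pm.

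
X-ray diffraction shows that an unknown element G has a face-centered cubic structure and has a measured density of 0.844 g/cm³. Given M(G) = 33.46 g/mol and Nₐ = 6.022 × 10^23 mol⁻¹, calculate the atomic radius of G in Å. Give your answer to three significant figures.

2.27 Å

For an FCC cell (Z = 4), a³ = Z·M/(N_A·ρ) = 4 × 33.46 / (6.022 × 10²³ × 0.8440) = 2.633 × 10^-22 cm³, so a = 6.410 × 10^-8 cm = 6.410 Å.
Atoms touch along the face diagonal, so √2·a = 4r, so r = 0.3536 × a = 2.27 Å.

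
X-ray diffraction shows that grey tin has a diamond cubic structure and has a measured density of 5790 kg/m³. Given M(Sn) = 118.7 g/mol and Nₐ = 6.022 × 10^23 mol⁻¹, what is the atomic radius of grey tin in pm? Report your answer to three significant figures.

140 pm

For a diamond cubic cell (Z = 8), a³ = Z·M/(N_A·ρ) = 8 × 118.7 / (6.022 × 10²³ × 5.790) = 2.723 × 10^-22 cm³, so a = 6.482 × 10^-8 cm = 648.2 pm.
Nearest neighbors lie along the body diagonal with √3·a = 8r, so r = 0.2165 × a = 140 pm.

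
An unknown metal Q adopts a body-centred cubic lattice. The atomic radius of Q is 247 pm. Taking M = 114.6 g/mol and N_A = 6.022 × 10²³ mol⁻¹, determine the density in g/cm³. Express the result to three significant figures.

In a BCC lattice, atoms touch along the body diagonal, so √3·a = 4r, giving a = 570.4 pm = 5.704 × 10^-8 cm.
With Z = 2, ρ = Z·M/(N_A·a³) = 2 × 114.6 / (6.022 × 10²³ × 1.856 × 10^-22) = 2.051 g/cm³.

2.05 g/cm³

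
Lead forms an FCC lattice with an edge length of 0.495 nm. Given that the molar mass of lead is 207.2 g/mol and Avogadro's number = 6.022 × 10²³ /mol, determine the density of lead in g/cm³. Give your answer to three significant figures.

11.3 g/cm³

An FCC unit cell contains Z = 4 atoms.
Cell volume: a³ = (0.495 nm)³ = (4.950 × 10^-8 cm)³ = 1.213 × 10^-22 cm³.
ρ = Z·M/(N_A·a³) = 4 × 207.2 / (6.022 × 10²³ × 1.213 × 10^-22) = 11.35 g/cm³.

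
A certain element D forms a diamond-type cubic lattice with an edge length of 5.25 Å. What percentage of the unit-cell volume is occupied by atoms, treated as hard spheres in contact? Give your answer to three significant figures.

In a diamond cubic lattice nearest neighbors lie along the body diagonal with √3·a = 8r, so r = 0.2165a = 1.137 Å.
Packing fraction = Z·(4/3)πr³ / a³ = 8 × (4/3)π × (1.137)³ / (5.25)³ = 0.3401 = 34.0%.

34.0%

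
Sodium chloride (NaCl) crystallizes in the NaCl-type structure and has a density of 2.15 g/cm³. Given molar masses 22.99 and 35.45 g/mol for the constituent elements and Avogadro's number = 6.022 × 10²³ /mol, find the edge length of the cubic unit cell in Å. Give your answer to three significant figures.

5.65 Å

M(NaCl) = 58.44 g/mol; Z = 4 formula units per cell.
a³ = Z·M/(N_A·ρ) = 4 × 58.44 / (6.022 × 10²³ × 2.15) = 1.805 × 10^-22 cm³, so a = 5.652 × 10^-8 cm = 5.65 Å.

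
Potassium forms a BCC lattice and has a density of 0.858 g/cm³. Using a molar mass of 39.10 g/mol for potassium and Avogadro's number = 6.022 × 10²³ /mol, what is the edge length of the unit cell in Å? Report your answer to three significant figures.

With Z = 2 atoms per BCC cell, a³ = Z·M/(N_A·ρ) = 2 × 39.10 / (6.022 × 10²³ × 0.8580 g/cm³) = 1.513 × 10^-22 cm³.
a = (1.513 × 10^-22)^(1/3) = 5.329 × 10^-8 cm = 5.33 Å.

5.33 Å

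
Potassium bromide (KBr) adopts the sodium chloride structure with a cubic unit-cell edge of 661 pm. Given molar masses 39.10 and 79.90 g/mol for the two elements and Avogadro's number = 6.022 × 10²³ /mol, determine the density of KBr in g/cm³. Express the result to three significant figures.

The sodium chloride structure contains Z = 4 formula units per cell; M(KBr) = 39.10 + 79.90 = 119.0 g/mol.
a³ = (6.610 × 10^-8 cm)³ = 2.888 × 10^-22 cm³.
ρ = 4 × 119.0 / (6.022 × 10²³ × 2.888 × 10^-22) = 2.737 g/cm³.

2.74 g/cm³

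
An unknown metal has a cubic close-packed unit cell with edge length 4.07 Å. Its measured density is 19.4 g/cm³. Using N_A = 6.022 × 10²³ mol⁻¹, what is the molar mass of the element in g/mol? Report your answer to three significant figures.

An FCC cell has Z = 4 atoms; a = 4.070 × 10^-8 cm.
M = ρ·N_A·a³/Z = 19.4 × 6.022 × 10²³ × 6.742 × 10^-23 / 4 = 197 g/mol.

197 g/mol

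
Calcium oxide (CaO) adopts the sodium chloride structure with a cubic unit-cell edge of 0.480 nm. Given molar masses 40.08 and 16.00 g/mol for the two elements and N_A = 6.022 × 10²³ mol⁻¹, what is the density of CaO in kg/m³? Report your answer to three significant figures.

3370 kg/m³

The sodium chloride structure contains Z = 4 formula units per cell; M(CaO) = 40.08 + 16.00 = 56.08 g/mol.
a³ = (4.800 × 10^-8 cm)³ = 1.106 × 10^-22 cm³.
ρ = 4 × 56.08 / (6.022 × 10²³ × 1.106 × 10^-22) = 3.368 g/cm³ = 3370 kg/m³.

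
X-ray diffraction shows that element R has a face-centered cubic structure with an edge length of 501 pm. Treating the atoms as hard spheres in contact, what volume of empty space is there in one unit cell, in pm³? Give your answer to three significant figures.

In an FCC lattice atoms touch along the face diagonal, so √2·a = 4r, so r = 0.3536a = 177.1 pm.
V_cell = a³ = 1.258 × 10^8 pm³; V_atoms = 4 × (4/3)πr³ = 9.312 × 10^7 pm³.
Empty space = 1.258 × 10^8 − 9.312 × 10^7 = 3.26 × 10^7 pm³.

3.26 × 10^7 pm³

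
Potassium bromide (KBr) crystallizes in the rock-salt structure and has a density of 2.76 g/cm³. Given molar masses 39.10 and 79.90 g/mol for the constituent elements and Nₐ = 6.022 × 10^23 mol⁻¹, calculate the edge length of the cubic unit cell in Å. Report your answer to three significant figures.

6.59 Å

M(KBr) = 119.0 g/mol; Z = 4 formula units per cell.
a³ = Z·M/(N_A·ρ) = 4 × 119.0 / (6.022 × 10²³ × 2.76) = 2.864 × 10^-22 cm³, so a = 6.592 × 10^-8 cm = 6.59 Å.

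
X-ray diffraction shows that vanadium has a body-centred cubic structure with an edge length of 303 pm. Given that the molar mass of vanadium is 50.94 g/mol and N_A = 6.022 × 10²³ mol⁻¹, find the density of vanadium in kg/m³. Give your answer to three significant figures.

A BCC unit cell contains Z = 2 atoms.
Cell volume: a³ = (303 pm)³ = (3.030 × 10^-8 cm)³ = 2.782 × 10^-23 cm³.
ρ = Z·M/(N_A·a³) = 2 × 50.94 / (6.022 × 10²³ × 2.782 × 10^-23) = 6.082 g/cm³ = 6080 kg/m³.

6080 kg/m³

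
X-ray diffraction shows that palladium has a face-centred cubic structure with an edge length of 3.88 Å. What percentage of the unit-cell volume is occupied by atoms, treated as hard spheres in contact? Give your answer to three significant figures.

In an FCC lattice atoms touch along the face diagonal, so √2·a = 4r, so r = 0.3536a = 1.372 Å.
Packing fraction = Z·(4/3)πr³ / a³ = 4 × (4/3)π × (1.372)³ / (3.88)³ = 0.7405 = 74.0%.

74.0%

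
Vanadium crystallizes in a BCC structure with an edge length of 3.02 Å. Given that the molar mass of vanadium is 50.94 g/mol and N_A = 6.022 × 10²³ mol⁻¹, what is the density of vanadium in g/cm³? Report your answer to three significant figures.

A BCC unit cell contains Z = 2 atoms.
Cell volume: a³ = (3.02 Å)³ = (3.020 × 10^-8 cm)³ = 2.754 × 10^-23 cm³.
ρ = Z·M/(N_A·a³) = 2 × 50.94 / (6.022 × 10²³ × 2.754 × 10^-23) = 6.142 g/cm³.

6.14 g/cm³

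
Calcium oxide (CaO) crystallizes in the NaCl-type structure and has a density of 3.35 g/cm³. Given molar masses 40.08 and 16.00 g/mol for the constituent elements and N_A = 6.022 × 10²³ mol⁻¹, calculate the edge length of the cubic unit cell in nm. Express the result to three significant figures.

M(CaO) = 56.08 g/mol; Z = 4 formula units per cell.
a³ = Z·M/(N_A·ρ) = 4 × 56.08 / (6.022 × 10²³ × 3.35) = 1.112 × 10^-22 cm³, so a = 4.809 × 10^-8 cm = 0.481 nm.

0.481 nm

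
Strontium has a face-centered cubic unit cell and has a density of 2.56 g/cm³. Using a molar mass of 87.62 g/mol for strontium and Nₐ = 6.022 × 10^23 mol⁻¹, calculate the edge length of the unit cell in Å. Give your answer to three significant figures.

6.10 Å

With Z = 4 atoms per FCC cell, a³ = Z·M/(N_A·ρ) = 4 × 87.62 / (6.022 × 10²³ × 2.560 g/cm³) = 2.273 × 10^-22 cm³.
a = (2.273 × 10^-22)^(1/3) = 6.103 × 10^-8 cm = 6.10 Å.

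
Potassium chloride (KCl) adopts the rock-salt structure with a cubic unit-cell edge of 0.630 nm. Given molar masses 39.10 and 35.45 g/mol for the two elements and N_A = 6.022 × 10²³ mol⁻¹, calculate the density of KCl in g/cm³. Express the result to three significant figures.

1.98 g/cm³

The rock-salt structure contains Z = 4 formula units per cell; M(KCl) = 39.10 + 35.45 = 74.55 g/mol.
a³ = (6.300 × 10^-8 cm)³ = 2.500 × 10^-22 cm³.
ρ = 4 × 74.55 / (6.022 × 10²³ × 2.500 × 10^-22) = 1.980 g/cm³.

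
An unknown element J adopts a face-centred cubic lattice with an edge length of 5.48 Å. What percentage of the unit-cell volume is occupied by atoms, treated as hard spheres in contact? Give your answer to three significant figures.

74.0%

In an FCC lattice atoms touch along the face diagonal, so √2·a = 4r, so r = 0.3536a = 1.937 Å.
Packing fraction = Z·(4/3)πr³ / a³ = 4 × (4/3)π × (1.937)³ / (5.48)³ = 0.7405 = 74.0%.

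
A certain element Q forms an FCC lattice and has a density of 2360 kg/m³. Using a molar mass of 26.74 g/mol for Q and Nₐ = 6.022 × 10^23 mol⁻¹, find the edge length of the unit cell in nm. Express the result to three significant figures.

With Z = 4 atoms per FCC cell, a³ = Z·M/(N_A·ρ) = 4 × 26.74 / (6.022 × 10²³ × 2.360 g/cm³) = 7.526 × 10^-23 cm³.
a = (7.526 × 10^-23)^(1/3) = 4.222 × 10^-8 cm = 0.422 nm.

0.422 nm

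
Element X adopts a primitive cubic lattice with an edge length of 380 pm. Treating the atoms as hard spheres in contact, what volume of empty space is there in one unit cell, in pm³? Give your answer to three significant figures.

2.61 × 10^7 pm³

In a simple cubic lattice atoms touch along the cell edge, so a = 2r, so r = 0.5000a = 190.0 pm.
V_cell = a³ = 5.487 × 10^7 pm³; V_atoms = 1 × (4/3)πr³ = 2.873 × 10^7 pm³.
Empty space = 5.487 × 10^7 − 2.873 × 10^7 = 2.61 × 10^7 pm³.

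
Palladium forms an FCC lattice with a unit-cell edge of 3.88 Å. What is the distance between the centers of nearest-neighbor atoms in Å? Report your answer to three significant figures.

2.74 Å

In an FCC structure, atoms touch along the face diagonal, so √2·a = 4r; the nearest-neighbor distance equals 2r = 0.7071·a.
d = 0.7071 × 3.88 = 2.74 Å.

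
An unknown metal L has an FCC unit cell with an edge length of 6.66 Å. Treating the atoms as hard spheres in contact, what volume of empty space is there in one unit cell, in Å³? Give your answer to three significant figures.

76.7 Å³

In an FCC lattice atoms touch along the face diagonal, so √2·a = 4r, so r = 0.3536a = 2.355 Å.
V_cell = a³ = 295.4 Å³; V_atoms = 4 × (4/3)πr³ = 218.7 Å³.
Empty space = 295.4 − 218.7 = 76.7 Å³.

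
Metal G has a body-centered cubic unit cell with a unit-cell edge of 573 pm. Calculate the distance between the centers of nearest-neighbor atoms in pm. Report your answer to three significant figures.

In a BCC structure, atoms touch along the body diagonal, so √3·a = 4r; the nearest-neighbor distance equals 2r = 0.8660·a.
d = 0.8660 × 573 = 496 pm.

496 pm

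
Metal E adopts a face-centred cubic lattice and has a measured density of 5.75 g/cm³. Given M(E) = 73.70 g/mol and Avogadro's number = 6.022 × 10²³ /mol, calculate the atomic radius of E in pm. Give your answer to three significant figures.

156 pm

For an FCC cell (Z = 4), a³ = Z·M/(N_A·ρ) = 4 × 73.70 / (6.022 × 10²³ × 5.750) = 8.514 × 10^-23 cm³, so a = 4.399 × 10^-8 cm = 439.9 pm.
Atoms touch along the face diagonal, so √2·a = 4r, so r = 0.3536 × a = 156 pm.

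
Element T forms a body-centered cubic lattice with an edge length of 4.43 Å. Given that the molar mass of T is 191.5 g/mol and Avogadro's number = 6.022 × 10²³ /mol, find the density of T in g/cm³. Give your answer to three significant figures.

7.32 g/cm³

A BCC unit cell contains Z = 2 atoms.
Cell volume: a³ = (4.43 Å)³ = (4.430 × 10^-8 cm)³ = 8.694 × 10^-23 cm³.
ρ = Z·M/(N_A·a³) = 2 × 191.5 / (6.022 × 10²³ × 8.694 × 10^-23) = 7.316 g/cm³.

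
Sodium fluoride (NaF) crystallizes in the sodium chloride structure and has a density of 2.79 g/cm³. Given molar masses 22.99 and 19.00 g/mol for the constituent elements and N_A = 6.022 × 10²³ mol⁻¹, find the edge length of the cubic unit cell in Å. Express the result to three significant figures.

M(NaF) = 41.99 g/mol; Z = 4 formula units per cell.
a³ = Z·M/(N_A·ρ) = 4 × 41.99 / (6.022 × 10²³ × 2.79) = 9.997 × 10^-23 cm³, so a = 4.641 × 10^-8 cm = 4.64 Å.

4.64 Å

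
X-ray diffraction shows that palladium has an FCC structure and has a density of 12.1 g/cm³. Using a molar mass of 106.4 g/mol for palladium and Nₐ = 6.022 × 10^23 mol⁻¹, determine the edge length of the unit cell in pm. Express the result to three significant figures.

388 pm

With Z = 4 atoms per FCC cell, a³ = Z·M/(N_A·ρ) = 4 × 106.4 / (6.022 × 10²³ × 12.10 g/cm³) = 5.841 × 10^-23 cm³.
a = (5.841 × 10^-23)^(1/3) = 3.880 × 10^-8 cm = 388 pm.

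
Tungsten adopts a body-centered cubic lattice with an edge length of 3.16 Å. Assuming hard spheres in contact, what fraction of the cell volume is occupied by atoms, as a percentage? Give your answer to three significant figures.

In a BCC lattice atoms touch along the body diagonal, so √3·a = 4r, so r = 0.4330a = 1.368 Å.
Packing fraction = Z·(4/3)πr³ / a³ = 2 × (4/3)π × (1.368)³ / (3.16)³ = 0.6802 = 68.0%.

68.0%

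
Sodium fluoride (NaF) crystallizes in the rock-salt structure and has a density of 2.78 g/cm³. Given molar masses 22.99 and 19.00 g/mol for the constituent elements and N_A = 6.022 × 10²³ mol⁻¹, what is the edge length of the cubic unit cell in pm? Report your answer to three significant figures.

465 pm

M(NaF) = 41.99 g/mol; Z = 4 formula units per cell.
a³ = Z·M/(N_A·ρ) = 4 × 41.99 / (6.022 × 10²³ × 2.78) = 1.003 × 10^-22 cm³, so a = 4.647 × 10^-8 cm = 465 pm.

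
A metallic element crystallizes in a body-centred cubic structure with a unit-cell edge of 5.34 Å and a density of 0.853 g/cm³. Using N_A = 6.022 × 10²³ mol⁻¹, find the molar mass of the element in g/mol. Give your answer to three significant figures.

39.1 g/mol

A BCC cell has Z = 2 atoms; a = 5.340 × 10^-8 cm.
M = ρ·N_A·a³/Z = 0.853 × 6.022 × 10²³ × 1.523 × 10^-22 / 2 = 39.1 g/mol.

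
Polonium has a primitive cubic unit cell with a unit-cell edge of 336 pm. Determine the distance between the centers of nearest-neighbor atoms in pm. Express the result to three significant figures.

In a simple cubic structure, atoms touch along the cell edge, so a = 2r; the nearest-neighbor distance equals 2r = 1.000·a.
d = 1.000 × 336 = 336 pm.

336 pm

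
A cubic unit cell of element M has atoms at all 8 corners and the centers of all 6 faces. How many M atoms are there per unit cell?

4

Corner atoms are shared by 8 cells (1/8 each), face atoms by 2 (1/2 each).
Net atoms = 8 × 1/8 + 6 × 1/2 = 1 + 3 = 4.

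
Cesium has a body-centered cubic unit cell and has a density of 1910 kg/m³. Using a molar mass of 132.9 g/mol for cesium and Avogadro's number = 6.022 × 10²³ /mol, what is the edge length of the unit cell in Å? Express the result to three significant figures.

6.14 Å

With Z = 2 atoms per BCC cell, a³ = Z·M/(N_A·ρ) = 2 × 132.9 / (6.022 × 10²³ × 1.910 g/cm³) = 2.311 × 10^-22 cm³.
a = (2.311 × 10^-22)^(1/3) = 6.137 × 10^-8 cm = 6.14 Å.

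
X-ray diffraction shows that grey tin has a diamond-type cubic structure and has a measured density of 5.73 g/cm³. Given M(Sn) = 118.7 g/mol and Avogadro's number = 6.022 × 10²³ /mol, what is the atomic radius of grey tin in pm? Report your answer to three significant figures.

For a diamond cubic cell (Z = 8), a³ = Z·M/(N_A·ρ) = 8 × 118.7 / (6.022 × 10²³ × 5.730) = 2.752 × 10^-22 cm³, so a = 6.505 × 10^-8 cm = 650.5 pm.
Nearest neighbors lie along the body diagonal with √3·a = 8r, so r = 0.2165 × a = 141 pm.

141 pm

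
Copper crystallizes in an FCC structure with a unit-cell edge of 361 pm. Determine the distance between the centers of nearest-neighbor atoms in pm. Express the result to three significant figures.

255 pm

In an FCC structure, atoms touch along the face diagonal, so √2·a = 4r; the nearest-neighbor distance equals 2r = 0.7071·a.
d = 0.7071 × 361 = 255 pm.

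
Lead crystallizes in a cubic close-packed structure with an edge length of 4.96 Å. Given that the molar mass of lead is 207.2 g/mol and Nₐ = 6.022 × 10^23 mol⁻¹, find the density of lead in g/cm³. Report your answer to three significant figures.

An FCC unit cell contains Z = 4 atoms.
Cell volume: a³ = (4.96 Å)³ = (4.960 × 10^-8 cm)³ = 1.220 × 10^-22 cm³.
ρ = Z·M/(N_A·a³) = 4 × 207.2 / (6.022 × 10²³ × 1.220 × 10^-22) = 11.28 g/cm³.

11.3 g/cm³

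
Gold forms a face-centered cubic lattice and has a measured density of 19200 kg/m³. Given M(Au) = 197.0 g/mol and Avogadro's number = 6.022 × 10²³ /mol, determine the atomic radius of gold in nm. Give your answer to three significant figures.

For an FCC cell (Z = 4), a³ = Z·M/(N_A·ρ) = 4 × 197.0 / (6.022 × 10²³ × 19.20) = 6.815 × 10^-23 cm³, so a = 4.085 × 10^-8 cm = 0.4085 nm.
Atoms touch along the face diagonal, so √2·a = 4r, so r = 0.3536 × a = 0.144 nm.

0.144 nm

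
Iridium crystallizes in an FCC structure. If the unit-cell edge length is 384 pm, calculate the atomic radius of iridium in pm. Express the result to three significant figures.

In an FCC lattice, atoms touch along the face diagonal, so √2·a = 4r.
r = √2·a/4 = 1.4142 × 384 / 4 = 136 pm.

136 pm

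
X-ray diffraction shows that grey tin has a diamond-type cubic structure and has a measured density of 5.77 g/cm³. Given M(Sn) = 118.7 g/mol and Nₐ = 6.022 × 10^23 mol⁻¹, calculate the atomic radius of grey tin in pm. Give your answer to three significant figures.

For a diamond cubic cell (Z = 8), a³ = Z·M/(N_A·ρ) = 8 × 118.7 / (6.022 × 10²³ × 5.770) = 2.733 × 10^-22 cm³, so a = 6.489 × 10^-8 cm = 648.9 pm.
Nearest neighbors lie along the body diagonal with √3·a = 8r, so r = 0.2165 × a = 141 pm.

141 pm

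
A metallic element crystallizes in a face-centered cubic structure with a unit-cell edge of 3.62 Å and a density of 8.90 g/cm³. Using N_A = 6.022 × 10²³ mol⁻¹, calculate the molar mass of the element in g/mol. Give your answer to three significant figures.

An FCC cell has Z = 4 atoms; a = 3.620 × 10^-8 cm.
M = ρ·N_A·a³/Z = 8.90 × 6.022 × 10²³ × 4.744 × 10^-23 / 4 = 63.6 g/mol.

63.6 g/mol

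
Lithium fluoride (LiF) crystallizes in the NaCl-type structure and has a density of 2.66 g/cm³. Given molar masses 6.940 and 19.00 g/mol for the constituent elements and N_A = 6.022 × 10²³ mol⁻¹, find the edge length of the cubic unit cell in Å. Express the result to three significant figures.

4.02 Å

M(LiF) = 25.94 g/mol; Z = 4 formula units per cell.
a³ = Z·M/(N_A·ρ) = 4 × 25.94 / (6.022 × 10²³ × 2.66) = 6.478 × 10^-23 cm³, so a = 4.016 × 10^-8 cm = 4.02 Å.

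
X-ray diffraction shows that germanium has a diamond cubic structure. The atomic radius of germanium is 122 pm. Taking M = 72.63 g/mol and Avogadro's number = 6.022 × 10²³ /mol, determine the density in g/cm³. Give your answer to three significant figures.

5.39 g/cm³

In a diamond cubic lattice, nearest neighbors lie along the body diagonal with √3·a = 8r, giving a = 563.5 pm = 5.635 × 10^-8 cm.
With Z = 8, ρ = Z·M/(N_A·a³) = 8 × 72.63 / (6.022 × 10²³ × 1.789 × 10^-22) = 5.393 g/cm³.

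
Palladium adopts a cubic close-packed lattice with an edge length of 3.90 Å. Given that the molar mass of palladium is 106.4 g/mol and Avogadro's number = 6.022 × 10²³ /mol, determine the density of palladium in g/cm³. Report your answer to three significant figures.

11.9 g/cm³

An FCC unit cell contains Z = 4 atoms.
Cell volume: a³ = (3.90 Å)³ = (3.900 × 10^-8 cm)³ = 5.932 × 10^-23 cm³.
ρ = Z·M/(N_A·a³) = 4 × 106.4 / (6.022 × 10²³ × 5.932 × 10^-23) = 11.91 g/cm³.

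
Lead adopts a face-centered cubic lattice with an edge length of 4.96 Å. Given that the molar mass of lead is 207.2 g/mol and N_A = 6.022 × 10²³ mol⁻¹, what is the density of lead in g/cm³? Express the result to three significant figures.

11.3 g/cm³

An FCC unit cell contains Z = 4 atoms.
Cell volume: a³ = (4.96 Å)³ = (4.960 × 10^-8 cm)³ = 1.220 × 10^-22 cm³.
ρ = Z·M/(N_A·a³) = 4 × 207.2 / (6.022 × 10²³ × 1.220 × 10^-22) = 11.28 g/cm³.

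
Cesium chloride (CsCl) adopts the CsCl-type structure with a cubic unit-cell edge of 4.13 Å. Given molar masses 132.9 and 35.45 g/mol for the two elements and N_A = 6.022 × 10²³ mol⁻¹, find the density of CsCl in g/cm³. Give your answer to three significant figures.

3.97 g/cm³

The CsCl-type structure contains Z = 1 formula unit per cell; M(CsCl) = 132.9 + 35.45 = 168.35 g/mol.
a³ = (4.130 × 10^-8 cm)³ = 7.044 × 10^-23 cm³.
ρ = 1 × 168.35 / (6.022 × 10²³ × 7.044 × 10^-23) = 3.968 g/cm³.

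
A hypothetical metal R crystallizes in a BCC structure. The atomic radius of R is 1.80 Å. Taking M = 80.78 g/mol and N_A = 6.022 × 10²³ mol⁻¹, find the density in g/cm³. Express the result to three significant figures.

3.73 g/cm³

In a BCC lattice, atoms touch along the body diagonal, so √3·a = 4r, giving a = 4.157 Å = 4.157 × 10^-8 cm.
With Z = 2, ρ = Z·M/(N_A·a³) = 2 × 80.78 / (6.022 × 10²³ × 7.183 × 10^-23) = 3.735 g/cm³.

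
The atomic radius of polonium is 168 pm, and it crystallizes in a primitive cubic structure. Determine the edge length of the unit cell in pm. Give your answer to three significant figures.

336 pm

In a simple cubic lattice, atoms touch along the cell edge, so a = 2r.
a = 2r = 2 × 168 = 336 pm.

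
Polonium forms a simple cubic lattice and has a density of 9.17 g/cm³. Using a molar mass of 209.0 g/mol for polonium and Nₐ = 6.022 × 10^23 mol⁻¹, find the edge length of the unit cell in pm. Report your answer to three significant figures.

336 pm

With Z = 1 atom per simple cubic cell, a³ = Z·M/(N_A·ρ) = 1 × 209.0 / (6.022 × 10²³ × 9.170 g/cm³) = 3.785 × 10^-23 cm³.
a = (3.785 × 10^-23)^(1/3) = 3.357 × 10^-8 cm = 336 pm.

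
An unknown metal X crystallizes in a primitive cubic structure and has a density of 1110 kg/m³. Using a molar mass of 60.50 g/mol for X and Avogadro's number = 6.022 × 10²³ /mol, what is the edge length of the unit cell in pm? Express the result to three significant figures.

With Z = 1 atom per simple cubic cell, a³ = Z·M/(N_A·ρ) = 1 × 60.50 / (6.022 × 10²³ × 1.110 g/cm³) = 9.051 × 10^-23 cm³.
a = (9.051 × 10^-23)^(1/3) = 4.490 × 10^-8 cm = 449 pm.

449 pm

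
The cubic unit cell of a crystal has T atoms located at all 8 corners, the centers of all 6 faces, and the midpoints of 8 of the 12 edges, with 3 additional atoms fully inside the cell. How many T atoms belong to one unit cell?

9

Corner atoms are shared by 8 cells (1/8 each), face atoms by 2 (1/2 each), edge atoms by 4 (1/4 each), interior atoms are unshared.
Net atoms = 8 × 1/8 + 6 × 1/2 + 8 × 1/4 + 3 = 1 + 3 + 2 + 3 = 9.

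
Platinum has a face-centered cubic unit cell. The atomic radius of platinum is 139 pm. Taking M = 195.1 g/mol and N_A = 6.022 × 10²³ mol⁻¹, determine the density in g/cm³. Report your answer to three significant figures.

21.3 g/cm³

In an FCC lattice, atoms touch along the face diagonal, so √2·a = 4r, giving a = 393.2 pm = 3.932 × 10^-8 cm.
With Z = 4, ρ = Z·M/(N_A·a³) = 4 × 195.1 / (6.022 × 10²³ × 6.077 × 10^-23) = 21.33 g/cm³.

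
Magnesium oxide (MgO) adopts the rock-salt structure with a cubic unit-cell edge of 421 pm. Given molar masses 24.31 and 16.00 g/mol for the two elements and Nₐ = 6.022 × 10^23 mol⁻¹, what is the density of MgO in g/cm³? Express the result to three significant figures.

The rock-salt structure contains Z = 4 formula units per cell; M(MgO) = 24.31 + 16.00 = 40.31 g/mol.
a³ = (4.210 × 10^-8 cm)³ = 7.462 × 10^-23 cm³.
ρ = 4 × 40.31 / (6.022 × 10²³ × 7.462 × 10^-23) = 3.588 g/cm³.

3.59 g/cm³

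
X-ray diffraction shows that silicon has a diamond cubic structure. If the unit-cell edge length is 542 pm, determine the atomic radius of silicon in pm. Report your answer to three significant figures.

In a diamond cubic lattice, nearest neighbors lie along the body diagonal with √3·a = 8r.
r = √3·a/8 = 1.7321 × 542 / 8 = 117 pm.

117 pm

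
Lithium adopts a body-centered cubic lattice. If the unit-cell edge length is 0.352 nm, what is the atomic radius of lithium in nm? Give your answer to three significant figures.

In a BCC lattice, atoms touch along the body diagonal, so √3·a = 4r.
r = √3·a/4 = 1.7321 × 0.352 / 4 = 0.152 nm.

0.152 nm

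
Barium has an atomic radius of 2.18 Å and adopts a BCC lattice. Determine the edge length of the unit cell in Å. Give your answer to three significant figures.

5.03 Å

In a BCC lattice, atoms touch along the body diagonal, so √3·a = 4r.
a = 4r/√3 = 4 × 2.18 / 1.7321 = 5.03 Å.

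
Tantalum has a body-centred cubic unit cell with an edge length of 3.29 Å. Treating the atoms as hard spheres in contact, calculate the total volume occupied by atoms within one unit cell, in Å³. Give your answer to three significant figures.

In a BCC lattice atoms touch along the body diagonal, so √3·a = 4r, so r = 0.4330a = 1.425 Å.
V_atoms = Z × (4/3)πr³ = 2 × (4/3)π × (1.425)³ = 24.2 Å³.

24.2 Å³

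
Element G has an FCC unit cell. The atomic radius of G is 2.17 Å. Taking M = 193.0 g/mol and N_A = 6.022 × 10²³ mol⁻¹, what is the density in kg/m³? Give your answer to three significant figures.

5540 kg/m³

In an FCC lattice, atoms touch along the face diagonal, so √2·a = 4r, giving a = 6.138 Å = 6.138 × 10^-8 cm.
With Z = 4, ρ = Z·M/(N_A·a³) = 4 × 193.0 / (6.022 × 10²³ × 2.312 × 10^-22) = 5.544 g/cm³ = 5540 kg/m³.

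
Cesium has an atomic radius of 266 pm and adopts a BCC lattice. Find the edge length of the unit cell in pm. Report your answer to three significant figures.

In a BCC lattice, atoms touch along the body diagonal, so √3·a = 4r.
a = 4r/√3 = 4 × 266 / 1.7321 = 614 pm.

614 pm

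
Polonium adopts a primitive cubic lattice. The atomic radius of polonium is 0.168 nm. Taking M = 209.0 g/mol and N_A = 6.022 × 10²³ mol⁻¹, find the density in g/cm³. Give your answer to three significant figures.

In a simple cubic lattice, atoms touch along the cell edge, so a = 2r, giving a = 0.3360 nm = 3.360 × 10^-8 cm.
With Z = 1, ρ = Z·M/(N_A·a³) = 1 × 209.0 / (6.022 × 10²³ × 3.793 × 10^-23) = 9.149 g/cm³.

9.15 g/cm³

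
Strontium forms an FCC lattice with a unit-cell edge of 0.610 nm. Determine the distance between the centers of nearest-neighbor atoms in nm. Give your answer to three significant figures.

0.431 nm

In an FCC structure, atoms touch along the face diagonal, so √2·a = 4r; the nearest-neighbor distance equals 2r = 0.7071·a.
d = 0.7071 × 0.610 = 0.431 nm.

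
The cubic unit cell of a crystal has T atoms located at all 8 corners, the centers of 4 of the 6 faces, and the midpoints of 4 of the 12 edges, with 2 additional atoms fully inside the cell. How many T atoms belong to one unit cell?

Corner atoms are shared by 8 cells (1/8 each), face atoms by 2 (1/2 each), edge atoms by 4 (1/4 each), interior atoms are unshared.
Net atoms = 8 × 1/8 + 4 × 1/2 + 4 × 1/4 + 2 = 1 + 2 + 1 + 2 = 6.

6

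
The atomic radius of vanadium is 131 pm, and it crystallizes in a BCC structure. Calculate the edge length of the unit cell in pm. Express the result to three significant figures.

In a BCC lattice, atoms touch along the body diagonal, so √3·a = 4r.
a = 4r/√3 = 4 × 131 / 1.7321 = 303 pm.

303 pm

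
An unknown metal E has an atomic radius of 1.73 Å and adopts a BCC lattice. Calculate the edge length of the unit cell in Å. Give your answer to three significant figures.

In a BCC lattice, atoms touch along the body diagonal, so √3·a = 4r.
a = 4r/√3 = 4 × 1.73 / 1.7321 = 4.00 Å.

4.00 Å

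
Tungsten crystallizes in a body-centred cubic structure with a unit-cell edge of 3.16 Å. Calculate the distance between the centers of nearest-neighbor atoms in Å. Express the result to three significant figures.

2.74 Å

In a BCC structure, atoms touch along the body diagonal, so √3·a = 4r; the nearest-neighbor distance equals 2r = 0.8660·a.
d = 0.8660 × 3.16 = 2.74 Å.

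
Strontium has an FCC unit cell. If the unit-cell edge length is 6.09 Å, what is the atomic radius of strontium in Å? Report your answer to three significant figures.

2.15 Å

In an FCC lattice, atoms touch along the face diagonal, so √2·a = 4r.
r = √2·a/4 = 1.4142 × 6.09 / 4 = 2.15 Å.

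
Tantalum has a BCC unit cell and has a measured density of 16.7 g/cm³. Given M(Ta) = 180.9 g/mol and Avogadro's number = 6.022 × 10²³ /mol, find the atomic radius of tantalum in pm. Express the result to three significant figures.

143 pm

For a BCC cell (Z = 2), a³ = Z·M/(N_A·ρ) = 2 × 180.9 / (6.022 × 10²³ × 16.70) = 3.598 × 10^-23 cm³, so a = 3.301 × 10^-8 cm = 330.1 pm.
Atoms touch along the body diagonal, so √3·a = 4r, so r = 0.4330 × a = 143 pm.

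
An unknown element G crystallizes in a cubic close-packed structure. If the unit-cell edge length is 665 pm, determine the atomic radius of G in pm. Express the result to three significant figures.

In an FCC lattice, atoms touch along the face diagonal, so √2·a = 4r.
r = √2·a/4 = 1.4142 × 665 / 4 = 235 pm.

235 pm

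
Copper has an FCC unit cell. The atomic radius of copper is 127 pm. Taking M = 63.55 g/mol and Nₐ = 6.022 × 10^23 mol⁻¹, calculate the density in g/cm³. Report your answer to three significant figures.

In an FCC lattice, atoms touch along the face diagonal, so √2·a = 4r, giving a = 359.2 pm = 3.592 × 10^-8 cm.
With Z = 4, ρ = Z·M/(N_A·a³) = 4 × 63.55 / (6.022 × 10²³ × 4.635 × 10^-23) = 9.107 g/cm³.

9.11 g/cm³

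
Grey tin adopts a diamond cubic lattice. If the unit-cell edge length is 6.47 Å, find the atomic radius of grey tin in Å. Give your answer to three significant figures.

In a diamond cubic lattice, nearest neighbors lie along the body diagonal with √3·a = 8r.
r = √3·a/8 = 1.7321 × 6.47 / 8 = 1.40 Å.

1.40 Å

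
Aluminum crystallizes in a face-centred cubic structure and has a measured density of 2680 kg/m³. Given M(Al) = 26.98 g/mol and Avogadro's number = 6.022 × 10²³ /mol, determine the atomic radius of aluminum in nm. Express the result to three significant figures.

0.144 nm

For an FCC cell (Z = 4), a³ = Z·M/(N_A·ρ) = 4 × 26.98 / (6.022 × 10²³ × 2.680) = 6.687 × 10^-23 cm³, so a = 4.059 × 10^-8 cm = 0.4059 nm.
Atoms touch along the face diagonal, so √2·a = 4r, so r = 0.3536 × a = 0.144 nm.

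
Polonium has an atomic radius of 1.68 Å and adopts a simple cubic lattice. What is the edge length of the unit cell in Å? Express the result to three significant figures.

In a simple cubic lattice, atoms touch along the cell edge, so a = 2r.
a = 2r = 2 × 1.68 = 3.36 Å.

3.36 Å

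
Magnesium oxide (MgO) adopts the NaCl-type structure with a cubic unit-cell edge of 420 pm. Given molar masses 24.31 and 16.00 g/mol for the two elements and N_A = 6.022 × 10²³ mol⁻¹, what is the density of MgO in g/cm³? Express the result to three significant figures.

3.61 g/cm³

The NaCl-type structure contains Z = 4 formula units per cell; M(MgO) = 24.31 + 16.00 = 40.31 g/mol.
a³ = (4.200 × 10^-8 cm)³ = 7.409 × 10^-23 cm³.
ρ = 4 × 40.31 / (6.022 × 10²³ × 7.409 × 10^-23) = 3.614 g/cm³.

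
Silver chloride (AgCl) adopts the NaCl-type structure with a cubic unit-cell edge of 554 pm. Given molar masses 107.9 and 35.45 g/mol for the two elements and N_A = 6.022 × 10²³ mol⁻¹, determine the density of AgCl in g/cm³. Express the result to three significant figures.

The NaCl-type structure contains Z = 4 formula units per cell; M(AgCl) = 107.9 + 35.45 = 143.35 g/mol.
a³ = (5.540 × 10^-8 cm)³ = 1.700 × 10^-22 cm³.
ρ = 4 × 143.35 / (6.022 × 10²³ × 1.700 × 10^-22) = 5.600 g/cm³.

5.60 g/cm³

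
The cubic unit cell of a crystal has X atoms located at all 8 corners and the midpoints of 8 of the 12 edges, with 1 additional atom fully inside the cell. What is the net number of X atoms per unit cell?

Corner atoms are shared by 8 cells (1/8 each), edge atoms by 4 (1/4 each), interior atoms are unshared.
Net atoms = 8 × 1/8 + 8 × 1/4 + 1 = 1 + 2 + 1 = 4.

4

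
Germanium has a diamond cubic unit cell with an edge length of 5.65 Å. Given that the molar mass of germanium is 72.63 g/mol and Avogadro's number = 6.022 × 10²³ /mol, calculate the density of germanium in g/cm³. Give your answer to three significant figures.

A diamond cubic unit cell contains Z = 8 atoms.
Cell volume: a³ = (5.65 Å)³ = (5.650 × 10^-8 cm)³ = 1.804 × 10^-22 cm³.
ρ = Z·M/(N_A·a³) = 8 × 72.63 / (6.022 × 10²³ × 1.804 × 10^-22) = 5.350 g/cm³.

5.35 g/cm³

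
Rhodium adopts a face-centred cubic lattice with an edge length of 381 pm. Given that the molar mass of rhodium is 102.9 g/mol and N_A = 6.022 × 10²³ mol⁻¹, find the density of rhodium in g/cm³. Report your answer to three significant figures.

12.4 g/cm³

An FCC unit cell contains Z = 4 atoms.
Cell volume: a³ = (381 pm)³ = (3.810 × 10^-8 cm)³ = 5.531 × 10^-23 cm³.
ρ = Z·M/(N_A·a³) = 4 × 102.9 / (6.022 × 10²³ × 5.531 × 10^-23) = 12.36 g/cm³.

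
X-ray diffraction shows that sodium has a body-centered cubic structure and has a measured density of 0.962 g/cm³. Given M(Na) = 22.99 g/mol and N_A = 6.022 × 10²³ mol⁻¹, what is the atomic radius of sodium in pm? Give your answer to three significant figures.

For a BCC cell (Z = 2), a³ = Z·M/(N_A·ρ) = 2 × 22.99 / (6.022 × 10²³ × 0.9620) = 7.937 × 10^-23 cm³, so a = 4.298 × 10^-8 cm = 429.8 pm.
Atoms touch along the body diagonal, so √3·a = 4r, so r = 0.4330 × a = 186 pm.

186 pm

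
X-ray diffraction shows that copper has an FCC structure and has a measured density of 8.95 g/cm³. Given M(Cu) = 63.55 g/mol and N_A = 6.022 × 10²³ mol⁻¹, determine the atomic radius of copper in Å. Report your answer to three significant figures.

1.28 Å

For an FCC cell (Z = 4), a³ = Z·M/(N_A·ρ) = 4 × 63.55 / (6.022 × 10²³ × 8.950) = 4.716 × 10^-23 cm³, so a = 3.613 × 10^-8 cm = 3.613 Å.
Atoms touch along the face diagonal, so √2·a = 4r, so r = 0.3536 × a = 1.28 Å.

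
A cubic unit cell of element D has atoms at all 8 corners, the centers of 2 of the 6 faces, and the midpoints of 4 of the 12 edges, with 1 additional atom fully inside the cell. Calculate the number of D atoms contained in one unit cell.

Corner atoms are shared by 8 cells (1/8 each), face atoms by 2 (1/2 each), edge atoms by 4 (1/4 each), interior atoms are unshared.
Net atoms = 8 × 1/8 + 2 × 1/2 + 4 × 1/4 + 1 = 1 + 1 + 1 + 1 = 4.

4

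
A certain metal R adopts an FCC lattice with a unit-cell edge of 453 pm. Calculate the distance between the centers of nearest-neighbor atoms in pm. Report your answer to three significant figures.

In an FCC structure, atoms touch along the face diagonal, so √2·a = 4r; the nearest-neighbor distance equals 2r = 0.7071·a.
d = 0.7071 × 453 = 320 pm.

320 pm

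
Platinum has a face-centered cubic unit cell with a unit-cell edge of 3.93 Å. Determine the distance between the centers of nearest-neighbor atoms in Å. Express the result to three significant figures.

In an FCC structure, atoms touch along the face diagonal, so √2·a = 4r; the nearest-neighbor distance equals 2r = 0.7071·a.
d = 0.7071 × 3.93 = 2.78 Å.

2.78 Å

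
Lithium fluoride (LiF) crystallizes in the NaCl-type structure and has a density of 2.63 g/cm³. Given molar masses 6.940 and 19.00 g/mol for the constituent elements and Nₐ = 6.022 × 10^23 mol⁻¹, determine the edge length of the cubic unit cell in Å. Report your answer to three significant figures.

M(LiF) = 25.94 g/mol; Z = 4 formula units per cell.
a³ = Z·M/(N_A·ρ) = 4 × 25.94 / (6.022 × 10²³ × 2.63) = 6.551 × 10^-23 cm³, so a = 4.031 × 10^-8 cm = 4.03 Å.

4.03 Å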